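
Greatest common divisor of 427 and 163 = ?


427 = 2 * 163 + 101
163 = 1 * 101 + 62
101 = 1 * 62 + 39
62 = 1 * 39 + 23
39 = 1 * 23 + 16
23 = 1 * 16 + 7
16 = 2 * 7 + 2
7 = 3 * 2 + 1
2 = 2 * 1 + 0
GCD = 1


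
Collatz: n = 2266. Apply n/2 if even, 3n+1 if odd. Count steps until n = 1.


2266 → 1133 → 3400 → 1700 → 850 → 425 → 1276 → 638 → 319 → 958 → 479 → 1438 → 719 → 2158 → 1079 → 3238 → 1619 → 4858 → 2429 → 7288 → 3644 → 1822 → 911 → 2734 → 1367 → 4102 → 2051 → 6154 → 3077 → 9232 → 4616 → 2308 → 1154 → 577 → 1732 → 866 → 433 → 1300 → 650 → 325 → 976 → 488 → 244 → 122 → 61 → 184 → 92 → 46 → 23 → 70 → 35 → 106 → 53 → 160 → 80 → 40 → 20 → 10 → 5 → 16 → 8 → 4 → 2 → 1
Total steps = 63

63 steps


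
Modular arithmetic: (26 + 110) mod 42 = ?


26 + 110 = 136
136 mod 42 = 10


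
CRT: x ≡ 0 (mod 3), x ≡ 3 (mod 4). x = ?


M = 3*4 = 12
M1 = M/3 = 4, M2 = M/4 = 3
M1^(-1) mod 3 = 1, M2^(-1) mod 4 = 3
x = 0*4*1 + 3*3*3 = 27
27 mod 12 = 3
Check: 3 mod 3 = 0 ✓, 3 mod 4 = 3 ✓

x ≡ 3 (mod 12)


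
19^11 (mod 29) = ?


19^1 mod 29 = 19
19^2 mod 29 = 13
19^3 mod 29 = 15
19^4 mod 29 = 24
19^5 mod 29 = 21
19^6 mod 29 = 22
19^7 mod 29 = 12
19^8 mod 29 = 25
19^9 mod 29 = 11
19^10 mod 29 = 6
19^11 mod 29 = 27


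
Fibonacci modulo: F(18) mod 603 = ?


F(k) mod 603 for k=1..18:
1, 1, 2, 3, 5, 8, 13, 21, 34, 55, 89, 144, 233, 377, 7, 384, 391, 172
F(18) mod 603 = 172


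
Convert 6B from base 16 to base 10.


6B (base 16) = 107 (decimal)
107 (decimal) = 107 (base 10)


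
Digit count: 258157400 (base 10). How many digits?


258157400 has 9 digits in base 10
floor(log10(258157400)) + 1 = floor(8.4119) + 1 = 9

9 digits (base 10)


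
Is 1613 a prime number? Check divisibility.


Check divisors up to sqrt(1613) = 40.1622
No divisors found.
1613 is prime.

Yes, 1613 is prime


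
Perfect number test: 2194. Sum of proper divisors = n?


Proper divisors of 2194: 1, 2, 1097
Sum = 1 + 2 + 1097 = 1100

No, 2194 is not perfect (1100 ≠ 2194)


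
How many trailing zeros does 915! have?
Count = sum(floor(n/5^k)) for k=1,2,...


floor(915/5) = 183
floor(915/25) = 36
floor(915/125) = 7
floor(915/625) = 1
Total = 227

227 trailing zeros


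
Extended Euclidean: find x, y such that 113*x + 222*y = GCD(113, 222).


Tabular extended Euclidean (each row: r = 113*s + 222*t):
r=113, s=1, t=0
r=222, s=0, t=1
q=0: r=113, s=1, t=0   [113*(1) + 222*(0) = 113]
q=1: r=109, s=-1, t=1   [113*(-1) + 222*(1) = 109]
q=1: r=4, s=2, t=-1   [113*(2) + 222*(-1) = 4]
q=27: r=1, s=-55, t=28   [113*(-55) + 222*(28) = 1]
q=4: r=0, s=222, t=-113   [113*(222) + 222*(-113) = 0]
GCD = 1; from the row with r=1: x=-55, y=28
Check: 113*(-55) + 222*(28) = -6215 + 6216 = 1

GCD = 1, x = -55, y = 28


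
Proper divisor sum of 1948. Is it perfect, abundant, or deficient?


Proper divisors: 1, 2, 4, 487, 974
Sum = 1 + 2 + 4 + 487 + 974 = 1468
1468 < 1948 → deficient

s(1948) = 1468 (deficient)


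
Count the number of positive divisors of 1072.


1072 = 2^4 × 67^1
d(1072) = (4+1) × (1+1) = 10

10 divisors


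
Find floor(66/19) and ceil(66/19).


66/19 = 3.4737
floor = 3
ceil = 4

floor = 3, ceil = 4


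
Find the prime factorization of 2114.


2114 / 2 = 1057
1057 / 7 = 151
151 / 151 = 1
2114 = 2 × 7 × 151


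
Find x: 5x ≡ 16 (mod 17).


GCD(5, 17) = 1, unique solution
a^(-1) mod 17 = 7
x = 7 * 16 mod 17 = 10

x ≡ 10 (mod 17)


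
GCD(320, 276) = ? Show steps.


320 = 1 * 276 + 44
276 = 6 * 44 + 12
44 = 3 * 12 + 8
12 = 1 * 8 + 4
8 = 2 * 4 + 0
GCD = 4


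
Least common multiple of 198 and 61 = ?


GCD(198, 61) = 1
LCM = 198*61/1 = 12078/1 = 12078

LCM = 12078


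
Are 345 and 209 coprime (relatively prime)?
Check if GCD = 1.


Euclidean algorithm:
345 = 1 * 209 + 136
209 = 1 * 136 + 73
136 = 1 * 73 + 63
73 = 1 * 63 + 10
63 = 6 * 10 + 3
10 = 3 * 3 + 1
3 = 3 * 1 + 0
GCD(345, 209) = 1

Yes, coprime (GCD = 1)


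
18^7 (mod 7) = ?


18^1 mod 7 = 4
18^2 mod 7 = 2
18^3 mod 7 = 1
18^4 mod 7 = 4
18^5 mod 7 = 2
18^6 mod 7 = 1
18^7 mod 7 = 4


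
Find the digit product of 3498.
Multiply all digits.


3 × 4 × 9 × 8 = 864


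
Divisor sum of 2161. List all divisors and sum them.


Divisors of 2161: 1, 2161
Sum = 1 + 2161 = 2162

σ(2161) = 2162


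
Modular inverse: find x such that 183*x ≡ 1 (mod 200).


Use the extended Euclidean algorithm on (200, 183); each row r = 200*s + 183*t:
r=200, s=1, t=0
r=183, s=0, t=1
q=1: r=17, s=1, t=-1   [200*(1) + 183*(-1) = 17]
q=10: r=13, s=-10, t=11   [200*(-10) + 183*(11) = 13]
q=1: r=4, s=11, t=-12   [200*(11) + 183*(-12) = 4]
q=3: r=1, s=-43, t=47   [200*(-43) + 183*(47) = 1]
q=4: r=0, s=183, t=-200   [200*(183) + 183*(-200) = 0]
GCD = 1 with t = 47, so 183*(47) ≡ 1 (mod 200)
Inverse = 47 mod 200 = 47
Check: 183 * 47 = 8601 ≡ 1 (mod 200)

183^(-1) ≡ 47 (mod 200)


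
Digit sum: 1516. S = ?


1 + 5 + 1 + 6 = 13


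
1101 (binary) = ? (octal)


1101 (base 2) = 13 (decimal)
13 (decimal) = 15 (base 8)


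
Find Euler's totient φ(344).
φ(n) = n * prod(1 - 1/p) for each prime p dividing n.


344 = 2^3 × 43
Prime factors: 2, 43
φ(344) = 344 × (1-1/2) × (1-1/43)
= 344 × 1/2 × 42/43 = 168

φ(344) = 168


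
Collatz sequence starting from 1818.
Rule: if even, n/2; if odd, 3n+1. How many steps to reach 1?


1818 → 909 → 2728 → 1364 → 682 → 341 → 1024 → 512 → 256 → 128 → 64 → 32 → 16 → 8 → 4 → 2 → 1
Total steps = 16

16 steps


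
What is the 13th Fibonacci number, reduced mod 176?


F(k) mod 176 for k=1..13:
1, 1, 2, 3, 5, 8, 13, 21, 34, 55, 89, 144, 57
F(13) mod 176 = 57


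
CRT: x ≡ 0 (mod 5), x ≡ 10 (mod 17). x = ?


M = 5*17 = 85
M1 = M/5 = 17, M2 = M/17 = 5
M1^(-1) mod 5 = 3, M2^(-1) mod 17 = 7
x = 0*17*3 + 10*5*7 = 350
350 mod 85 = 10
Check: 10 mod 5 = 0 ✓, 10 mod 17 = 10 ✓

x ≡ 10 (mod 85)


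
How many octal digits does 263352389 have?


263352389 in base 8 = 1754470105
Number of digits = 10

10 digits (base 8)


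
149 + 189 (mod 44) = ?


149 + 189 = 338
338 mod 44 = 30


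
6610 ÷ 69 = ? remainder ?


6610 = 69 * 95 + 55
Check: 6555 + 55 = 6610

q = 95, r = 55


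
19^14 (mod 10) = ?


19^1 mod 10 = 9
19^2 mod 10 = 1
19^3 mod 10 = 9
19^4 mod 10 = 1
19^5 mod 10 = 9
19^6 mod 10 = 1
19^7 mod 10 = 9
19^8 mod 10 = 1
19^9 mod 10 = 9
19^10 mod 10 = 1
19^11 mod 10 = 9
19^12 mod 10 = 1
19^13 mod 10 = 9
19^14 mod 10 = 1


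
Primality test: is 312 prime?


312 / 2 = 156 (exact division)
312 is NOT prime.

No, 312 is not prime


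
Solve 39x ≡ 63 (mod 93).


GCD(39, 93) = 3 divides 63
Divide: 13x ≡ 21 (mod 31)
x ≡ 4 (mod 31)


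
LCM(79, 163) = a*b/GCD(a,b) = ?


GCD(79, 163) = 1
LCM = 79*163/1 = 12877/1 = 12877

LCM = 12877


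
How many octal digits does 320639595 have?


320639595 in base 8 = 2307111153
Number of digits = 10

10 digits (base 8)


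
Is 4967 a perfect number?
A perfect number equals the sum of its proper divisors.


Proper divisors of 4967: 1
Sum = 1 = 1

No, 4967 is not perfect (1 ≠ 4967)


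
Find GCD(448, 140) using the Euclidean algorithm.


448 = 3 * 140 + 28
140 = 5 * 28 + 0
GCD = 28


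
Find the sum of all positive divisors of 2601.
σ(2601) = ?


Divisors of 2601: 1, 3, 9, 17, 51, 153, 289, 867, 2601
Sum = 1 + 3 + 9 + 17 + 51 + 153 + 289 + 867 + 2601 = 3991

σ(2601) = 3991


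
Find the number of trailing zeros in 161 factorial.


floor(161/5) = 32
floor(161/25) = 6
floor(161/125) = 1
Total = 39

39 trailing zeros


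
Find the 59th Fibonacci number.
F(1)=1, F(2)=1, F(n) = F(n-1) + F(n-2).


Sequence: 1, 1, 2, 3, 5, 8, 13, 21, 34, 55, 89, 144, 233, 377, 610, 987, 1597, 2584, 4181, 6765, 10946, 17711, 28657, 46368, 75025, 121393, 196418, 317811, 514229, 832040, 1346269, 2178309, 3524578, 5702887, 9227465, 14930352, 24157817, 39088169, 63245986, 102334155, 165580141, 267914296, 433494437, 701408733, 1134903170, 1836311903, 2971215073, 4807526976, 7778742049, 12586269025, 20365011074, 32951280099, 53316291173, 86267571272, 139583862445, 225851433717, 365435296162, 591286729879, 956722026041
F(59) = 956722026041


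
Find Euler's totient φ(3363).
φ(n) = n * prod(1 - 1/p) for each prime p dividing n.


3363 = 3 × 19 × 59
Prime factors: 3, 19, 59
φ(3363) = 3363 × (1-1/3) × (1-1/19) × (1-1/59)
= 3363 × 2/3 × 18/19 × 58/59 = 2088

φ(3363) = 2088


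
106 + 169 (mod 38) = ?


106 + 169 = 275
275 mod 38 = 9


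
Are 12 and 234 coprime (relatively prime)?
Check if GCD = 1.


Euclidean algorithm:
234 = 19 * 12 + 6
12 = 2 * 6 + 0
GCD(12, 234) = 6

No, not coprime (GCD = 6)


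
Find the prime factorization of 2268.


2268 / 2 = 1134
1134 / 2 = 567
567 / 3 = 189
189 / 3 = 63
63 / 3 = 21
21 / 3 = 7
7 / 7 = 1
2268 = 2^2 × 3^4 × 7


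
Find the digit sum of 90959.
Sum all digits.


9 + 0 + 9 + 5 + 9 = 32


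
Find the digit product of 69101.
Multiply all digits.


6 × 9 × 1 × 0 × 1 = 0


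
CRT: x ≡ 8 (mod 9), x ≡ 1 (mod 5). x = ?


M = 9*5 = 45
M1 = M/9 = 5, M2 = M/5 = 9
M1^(-1) mod 9 = 2, M2^(-1) mod 5 = 4
x = 8*5*2 + 1*9*4 = 116
116 mod 45 = 26
Check: 26 mod 9 = 8 ✓, 26 mod 5 = 1 ✓

x ≡ 26 (mod 45)


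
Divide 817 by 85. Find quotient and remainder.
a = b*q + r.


817 = 85 * 9 + 52
Check: 765 + 52 = 817

q = 9, r = 52


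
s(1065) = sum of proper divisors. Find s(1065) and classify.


Proper divisors: 1, 3, 5, 15, 71, 213, 355
Sum = 1 + 3 + 5 + 15 + 71 + 213 + 355 = 663
663 < 1065 → deficient

s(1065) = 663 (deficient)


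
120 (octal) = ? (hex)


120 (base 8) = 80 (decimal)
80 (decimal) = 50 (base 16)


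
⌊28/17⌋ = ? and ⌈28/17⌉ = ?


28/17 = 1.6471
floor = 1
ceil = 2

floor = 1, ceil = 2


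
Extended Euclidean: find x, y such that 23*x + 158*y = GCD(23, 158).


Tabular extended Euclidean (each row: r = 23*s + 158*t):
r=23, s=1, t=0
r=158, s=0, t=1
q=0: r=23, s=1, t=0   [23*(1) + 158*(0) = 23]
q=6: r=20, s=-6, t=1   [23*(-6) + 158*(1) = 20]
q=1: r=3, s=7, t=-1   [23*(7) + 158*(-1) = 3]
q=6: r=2, s=-48, t=7   [23*(-48) + 158*(7) = 2]
q=1: r=1, s=55, t=-8   [23*(55) + 158*(-8) = 1]
q=2: r=0, s=-158, t=23   [23*(-158) + 158*(23) = 0]
GCD = 1; from the row with r=1: x=55, y=-8
Check: 23*(55) + 158*(-8) = 1265 - 1264 = 1

GCD = 1, x = 55, y = -8


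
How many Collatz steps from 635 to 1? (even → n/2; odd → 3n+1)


635 → 1906 → 953 → 2860 → 1430 → 715 → 2146 → 1073 → 3220 → 1610 → 805 → 2416 → 1208 → 604 → 302 → 151 → 454 → 227 → 682 → 341 → 1024 → 512 → 256 → 128 → 64 → 32 → 16 → 8 → 4 → 2 → 1
Total steps = 30

30 steps


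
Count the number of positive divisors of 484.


484 = 2^2 × 11^2
d(484) = (2+1) × (2+1) = 9

9 divisors


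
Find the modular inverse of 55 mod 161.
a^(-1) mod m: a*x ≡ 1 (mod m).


Use the extended Euclidean algorithm on (161, 55); each row r = 161*s + 55*t:
r=161, s=1, t=0
r=55, s=0, t=1
q=2: r=51, s=1, t=-2   [161*(1) + 55*(-2) = 51]
q=1: r=4, s=-1, t=3   [161*(-1) + 55*(3) = 4]
q=12: r=3, s=13, t=-38   [161*(13) + 55*(-38) = 3]
q=1: r=1, s=-14, t=41   [161*(-14) + 55*(41) = 1]
q=3: r=0, s=55, t=-161   [161*(55) + 55*(-161) = 0]
GCD = 1 with t = 41, so 55*(41) ≡ 1 (mod 161)
Inverse = 41 mod 161 = 41
Check: 55 * 41 = 2255 ≡ 1 (mod 161)

55^(-1) ≡ 41 (mod 161)


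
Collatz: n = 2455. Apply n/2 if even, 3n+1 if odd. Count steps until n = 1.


2455 → 7366 → 3683 → 11050 → 5525 → 16576 → 8288 → 4144 → 2072 → 1036 → 518 → 259 → 778 → 389 → 1168 → 584 → 292 → 146 → 73 → 220 → 110 → 55 → 166 → 83 → 250 → 125 → 376 → 188 → 94 → 47 → 142 → 71 → 214 → 107 → 322 → 161 → 484 → 242 → 121 → 364 → 182 → 91 → 274 → 137 → 412 → 206 → 103 → 310 → 155 → 466 → 233 → 700 → 350 → 175 → 526 → 263 → 790 → 395 → 1186 → 593 → 1780 → 890 → 445 → 1336 → 668 → 334 → 167 → 502 → 251 → 754 → 377 → 1132 → 566 → 283 → 850 → 425 → 1276 → 638 → 319 → 958 → 479 → 1438 → 719 → 2158 → 1079 → 3238 → 1619 → 4858 → 2429 → 7288 → 3644 → 1822 → 911 → 2734 → 1367 → 4102 → 2051 → 6154 → 3077 → 9232 → 4616 → 2308 → 1154 → 577 → 1732 → 866 → 433 → 1300 → 650 → 325 → 976 → 488 → 244 → 122 → 61 → 184 → 92 → 46 → 23 → 70 → 35 → 106 → 53 → 160 → 80 → 40 → 20 → 10 → 5 → 16 → 8 → 4 → 2 → 1
Total steps = 133

133 steps


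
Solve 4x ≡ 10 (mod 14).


GCD(4, 14) = 2 divides 10
Divide: 2x ≡ 5 (mod 7)
x ≡ 6 (mod 7)


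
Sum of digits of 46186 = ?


4 + 6 + 1 + 8 + 6 = 25


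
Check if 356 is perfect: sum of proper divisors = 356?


Proper divisors of 356: 1, 2, 4, 89, 178
Sum = 1 + 2 + 4 + 89 + 178 = 274

No, 356 is not perfect (274 ≠ 356)


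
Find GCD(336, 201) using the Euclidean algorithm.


336 = 1 * 201 + 135
201 = 1 * 135 + 66
135 = 2 * 66 + 3
66 = 22 * 3 + 0
GCD = 3


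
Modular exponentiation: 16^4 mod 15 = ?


16^1 mod 15 = 1
16^2 mod 15 = 1
16^3 mod 15 = 1
16^4 mod 15 = 1


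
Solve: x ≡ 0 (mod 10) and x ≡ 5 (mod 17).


M = 10*17 = 170
M1 = M/10 = 17, M2 = M/17 = 10
M1^(-1) mod 10 = 3, M2^(-1) mod 17 = 12
x = 0*17*3 + 5*10*12 = 600
600 mod 170 = 90
Check: 90 mod 10 = 0 ✓, 90 mod 17 = 5 ✓

x ≡ 90 (mod 170)


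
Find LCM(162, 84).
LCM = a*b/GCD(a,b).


GCD(162, 84) = 6
LCM = 162*84/6 = 13608/6 = 2268

LCM = 2268


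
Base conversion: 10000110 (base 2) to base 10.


10000110 (base 2) = 134 (decimal)
134 (decimal) = 134 (base 10)


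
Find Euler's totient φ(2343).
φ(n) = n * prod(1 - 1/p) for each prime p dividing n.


2343 = 3 × 11 × 71
Prime factors: 3, 11, 71
φ(2343) = 2343 × (1-1/3) × (1-1/11) × (1-1/71)
= 2343 × 2/3 × 10/11 × 70/71 = 1400

φ(2343) = 1400


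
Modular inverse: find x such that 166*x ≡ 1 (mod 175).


Use the extended Euclidean algorithm on (175, 166); each row r = 175*s + 166*t:
r=175, s=1, t=0
r=166, s=0, t=1
q=1: r=9, s=1, t=-1   [175*(1) + 166*(-1) = 9]
q=18: r=4, s=-18, t=19   [175*(-18) + 166*(19) = 4]
q=2: r=1, s=37, t=-39   [175*(37) + 166*(-39) = 1]
q=4: r=0, s=-166, t=175   [175*(-166) + 166*(175) = 0]
GCD = 1 with t = -39, so 166*(-39) ≡ 1 (mod 175)
Inverse = -39 mod 175 = 136
Check: 166 * 136 = 22576 ≡ 1 (mod 175)

166^(-1) ≡ 136 (mod 175)


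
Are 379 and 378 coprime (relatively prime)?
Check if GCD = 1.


Euclidean algorithm:
379 = 1 * 378 + 1
378 = 378 * 1 + 0
GCD(379, 378) = 1

Yes, coprime (GCD = 1)


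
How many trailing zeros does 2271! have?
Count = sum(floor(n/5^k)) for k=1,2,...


floor(2271/5) = 454
floor(2271/25) = 90
floor(2271/125) = 18
floor(2271/625) = 3
Total = 565

565 trailing zeros


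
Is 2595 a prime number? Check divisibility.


2595 / 3 = 865 (exact division)
2595 is NOT prime.

No, 2595 is not prime


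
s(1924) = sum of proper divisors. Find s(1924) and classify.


Proper divisors: 1, 2, 4, 13, 26, 37, 52, 74, 148, 481, 962
Sum = 1 + 2 + 4 + 13 + 26 + 37 + 52 + 74 + 148 + 481 + 962 = 1800
1800 < 1924 → deficient

s(1924) = 1800 (deficient)


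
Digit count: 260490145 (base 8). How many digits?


260490145 in base 8 = 1741541641
Number of digits = 10

10 digits (base 8)


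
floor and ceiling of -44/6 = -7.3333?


-44/6 = -7.3333
floor = -8
ceil = -7

floor = -8, ceil = -7


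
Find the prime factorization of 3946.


3946 / 2 = 1973
1973 / 1973 = 1
3946 = 2 × 1973


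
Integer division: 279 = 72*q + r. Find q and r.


279 = 72 * 3 + 63
Check: 216 + 63 = 279

q = 3, r = 63


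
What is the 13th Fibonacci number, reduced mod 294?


F(k) mod 294 for k=1..13:
1, 1, 2, 3, 5, 8, 13, 21, 34, 55, 89, 144, 233
F(13) mod 294 = 233


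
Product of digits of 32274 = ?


3 × 2 × 2 × 7 × 4 = 336


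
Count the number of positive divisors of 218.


218 = 2^1 × 109^1
d(218) = (1+1) × (1+1) = 4

4 divisors


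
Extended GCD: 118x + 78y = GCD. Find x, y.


Tabular extended Euclidean (each row: r = 118*s + 78*t):
r=118, s=1, t=0
r=78, s=0, t=1
q=1: r=40, s=1, t=-1   [118*(1) + 78*(-1) = 40]
q=1: r=38, s=-1, t=2   [118*(-1) + 78*(2) = 38]
q=1: r=2, s=2, t=-3   [118*(2) + 78*(-3) = 2]
q=19: r=0, s=-39, t=59   [118*(-39) + 78*(59) = 0]
GCD = 2; from the row with r=2: x=2, y=-3
Check: 118*(2) + 78*(-3) = 236 - 234 = 2

GCD = 2, x = 2, y = -3


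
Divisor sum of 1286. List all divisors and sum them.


Divisors of 1286: 1, 2, 643, 1286
Sum = 1 + 2 + 643 + 1286 = 1932

σ(1286) = 1932


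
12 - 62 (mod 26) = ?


12 - 62 = -50
-50 mod 26 = 2


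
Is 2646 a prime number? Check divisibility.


2646 / 2 = 1323 (exact division)
2646 is NOT prime.

No, 2646 is not prime


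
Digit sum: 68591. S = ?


6 + 8 + 5 + 9 + 1 = 29


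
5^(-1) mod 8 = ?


Use the extended Euclidean algorithm on (8, 5); each row r = 8*s + 5*t:
r=8, s=1, t=0
r=5, s=0, t=1
q=1: r=3, s=1, t=-1   [8*(1) + 5*(-1) = 3]
q=1: r=2, s=-1, t=2   [8*(-1) + 5*(2) = 2]
q=1: r=1, s=2, t=-3   [8*(2) + 5*(-3) = 1]
q=2: r=0, s=-5, t=8   [8*(-5) + 5*(8) = 0]
GCD = 1 with t = -3, so 5*(-3) ≡ 1 (mod 8)
Inverse = -3 mod 8 = 5
Check: 5 * 5 = 25 ≡ 1 (mod 8)

5^(-1) ≡ 5 (mod 8)


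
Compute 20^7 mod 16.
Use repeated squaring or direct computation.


20^1 mod 16 = 4
20^2 mod 16 = 0
20^3 mod 16 = 0
20^4 mod 16 = 0
20^5 mod 16 = 0
20^6 mod 16 = 0
20^7 mod 16 = 0


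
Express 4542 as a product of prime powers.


4542 / 2 = 2271
2271 / 3 = 757
757 / 757 = 1
4542 = 2 × 3 × 757


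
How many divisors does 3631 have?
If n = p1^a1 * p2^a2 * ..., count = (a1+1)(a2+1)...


3631 = 3631^1
d(3631) = (1+1) = 2

2 divisors


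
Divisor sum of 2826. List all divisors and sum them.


Divisors of 2826: 1, 2, 3, 6, 9, 18, 157, 314, 471, 942, 1413, 2826
Sum = 1 + 2 + 3 + 6 + 9 + 18 + 157 + 314 + 471 + 942 + 1413 + 2826 = 6162

σ(2826) = 6162


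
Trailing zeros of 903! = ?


floor(903/5) = 180
floor(903/25) = 36
floor(903/125) = 7
floor(903/625) = 1
Total = 224

224 trailing zeros


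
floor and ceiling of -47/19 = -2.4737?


-47/19 = -2.4737
floor = -3
ceil = -2

floor = -3, ceil = -2


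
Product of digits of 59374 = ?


5 × 9 × 3 × 7 × 4 = 3780


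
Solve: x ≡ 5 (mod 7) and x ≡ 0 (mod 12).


M = 7*12 = 84
M1 = M/7 = 12, M2 = M/12 = 7
M1^(-1) mod 7 = 3, M2^(-1) mod 12 = 7
x = 5*12*3 + 0*7*7 = 180
180 mod 84 = 12
Check: 12 mod 7 = 5 ✓, 12 mod 12 = 0 ✓

x ≡ 12 (mod 84)


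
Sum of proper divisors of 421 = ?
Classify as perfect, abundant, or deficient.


Proper divisors: 1
Sum = 1 = 1
1 < 421 → deficient

s(421) = 1 (deficient)


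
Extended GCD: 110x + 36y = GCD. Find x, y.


Tabular extended Euclidean (each row: r = 110*s + 36*t):
r=110, s=1, t=0
r=36, s=0, t=1
q=3: r=2, s=1, t=-3   [110*(1) + 36*(-3) = 2]
q=18: r=0, s=-18, t=55   [110*(-18) + 36*(55) = 0]
GCD = 2; from the row with r=2: x=1, y=-3
Check: 110*(1) + 36*(-3) = 110 - 108 = 2

GCD = 2, x = 1, y = -3


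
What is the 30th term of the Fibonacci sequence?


Sequence: 1, 1, 2, 3, 5, 8, 13, 21, 34, 55, 89, 144, 233, 377, 610, 987, 1597, 2584, 4181, 6765, 10946, 17711, 28657, 46368, 75025, 121393, 196418, 317811, 514229, 832040
F(30) = 832040


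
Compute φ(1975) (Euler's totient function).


1975 = 5^2 × 79
Prime factors: 5, 79
φ(1975) = 1975 × (1-1/5) × (1-1/79)
= 1975 × 4/5 × 78/79 = 1560

φ(1975) = 1560


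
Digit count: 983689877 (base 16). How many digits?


983689877 in base 16 = 3AA1EA95
Number of digits = 8

8 digits (base 16)


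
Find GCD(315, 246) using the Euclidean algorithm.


315 = 1 * 246 + 69
246 = 3 * 69 + 39
69 = 1 * 39 + 30
39 = 1 * 30 + 9
30 = 3 * 9 + 3
9 = 3 * 3 + 0
GCD = 3


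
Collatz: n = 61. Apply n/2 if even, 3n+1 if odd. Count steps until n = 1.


61 → 184 → 92 → 46 → 23 → 70 → 35 → 106 → 53 → 160 → 80 → 40 → 20 → 10 → 5 → 16 → 8 → 4 → 2 → 1
Total steps = 19

19 steps


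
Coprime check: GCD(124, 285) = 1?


Euclidean algorithm:
285 = 2 * 124 + 37
124 = 3 * 37 + 13
37 = 2 * 13 + 11
13 = 1 * 11 + 2
11 = 5 * 2 + 1
2 = 2 * 1 + 0
GCD(124, 285) = 1

Yes, coprime (GCD = 1)


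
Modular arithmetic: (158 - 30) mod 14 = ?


158 - 30 = 128
128 mod 14 = 2


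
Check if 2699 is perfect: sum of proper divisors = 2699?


Proper divisors of 2699: 1
Sum = 1 = 1

No, 2699 is not perfect (1 ≠ 2699)


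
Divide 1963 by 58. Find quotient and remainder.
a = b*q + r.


1963 = 58 * 33 + 49
Check: 1914 + 49 = 1963

q = 33, r = 49


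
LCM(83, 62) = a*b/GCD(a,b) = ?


GCD(83, 62) = 1
LCM = 83*62/1 = 5146/1 = 5146

LCM = 5146


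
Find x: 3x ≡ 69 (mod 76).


GCD(3, 76) = 1, unique solution
a^(-1) mod 76 = 51
x = 51 * 69 mod 76 = 23

x ≡ 23 (mod 76)


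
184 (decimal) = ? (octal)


184 (base 10) = 184 (decimal)
184 (decimal) = 270 (base 8)


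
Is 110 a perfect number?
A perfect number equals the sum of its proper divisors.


Proper divisors of 110: 1, 2, 5, 10, 11, 22, 55
Sum = 1 + 2 + 5 + 10 + 11 + 22 + 55 = 106

No, 110 is not perfect (106 ≠ 110)


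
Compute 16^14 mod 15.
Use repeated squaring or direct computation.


16^1 mod 15 = 1
16^2 mod 15 = 1
16^3 mod 15 = 1
16^4 mod 15 = 1
16^5 mod 15 = 1
16^6 mod 15 = 1
16^7 mod 15 = 1
16^8 mod 15 = 1
16^9 mod 15 = 1
16^10 mod 15 = 1
16^11 mod 15 = 1
16^12 mod 15 = 1
16^13 mod 15 = 1
16^14 mod 15 = 1


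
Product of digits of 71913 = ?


7 × 1 × 9 × 1 × 3 = 189


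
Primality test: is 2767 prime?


Check divisors up to sqrt(2767) = 52.6023
No divisors found.
2767 is prime.

Yes, 2767 is prime


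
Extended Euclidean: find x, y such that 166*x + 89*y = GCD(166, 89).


Tabular extended Euclidean (each row: r = 166*s + 89*t):
r=166, s=1, t=0
r=89, s=0, t=1
q=1: r=77, s=1, t=-1   [166*(1) + 89*(-1) = 77]
q=1: r=12, s=-1, t=2   [166*(-1) + 89*(2) = 12]
q=6: r=5, s=7, t=-13   [166*(7) + 89*(-13) = 5]
q=2: r=2, s=-15, t=28   [166*(-15) + 89*(28) = 2]
q=2: r=1, s=37, t=-69   [166*(37) + 89*(-69) = 1]
q=2: r=0, s=-89, t=166   [166*(-89) + 89*(166) = 0]
GCD = 1; from the row with r=1: x=37, y=-69
Check: 166*(37) + 89*(-69) = 6142 - 6141 = 1

GCD = 1, x = 37, y = -69


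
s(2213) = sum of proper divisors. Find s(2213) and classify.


Proper divisors: 1
Sum = 1 = 1
1 < 2213 → deficient

s(2213) = 1 (deficient)


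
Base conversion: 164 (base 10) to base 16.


164 (base 10) = 164 (decimal)
164 (decimal) = A4 (base 16)


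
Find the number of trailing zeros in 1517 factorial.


floor(1517/5) = 303
floor(1517/25) = 60
floor(1517/125) = 12
floor(1517/625) = 2
Total = 377

377 trailing zeros


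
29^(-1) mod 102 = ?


Use the extended Euclidean algorithm on (102, 29); each row r = 102*s + 29*t:
r=102, s=1, t=0
r=29, s=0, t=1
q=3: r=15, s=1, t=-3   [102*(1) + 29*(-3) = 15]
q=1: r=14, s=-1, t=4   [102*(-1) + 29*(4) = 14]
q=1: r=1, s=2, t=-7   [102*(2) + 29*(-7) = 1]
q=14: r=0, s=-29, t=102   [102*(-29) + 29*(102) = 0]
GCD = 1 with t = -7, so 29*(-7) ≡ 1 (mod 102)
Inverse = -7 mod 102 = 95
Check: 29 * 95 = 2755 ≡ 1 (mod 102)

29^(-1) ≡ 95 (mod 102)


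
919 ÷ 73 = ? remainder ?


919 = 73 * 12 + 43
Check: 876 + 43 = 919

q = 12, r = 43


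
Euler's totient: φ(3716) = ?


3716 = 2^2 × 929
Prime factors: 2, 929
φ(3716) = 3716 × (1-1/2) × (1-1/929)
= 3716 × 1/2 × 928/929 = 1856

φ(3716) = 1856


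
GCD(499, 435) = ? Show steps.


499 = 1 * 435 + 64
435 = 6 * 64 + 51
64 = 1 * 51 + 13
51 = 3 * 13 + 12
13 = 1 * 12 + 1
12 = 12 * 1 + 0
GCD = 1


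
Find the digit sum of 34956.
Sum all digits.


3 + 4 + 9 + 5 + 6 = 27


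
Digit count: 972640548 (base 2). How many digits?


972640548 in base 2 = 111001111110010101000100100100
Number of digits = 30

30 digits (base 2)


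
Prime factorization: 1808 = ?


1808 / 2 = 904
904 / 2 = 452
452 / 2 = 226
226 / 2 = 113
113 / 113 = 1
1808 = 2^4 × 113


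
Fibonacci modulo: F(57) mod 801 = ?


F(k) mod 801 for k=1..57:
1, 1, 2, 3, 5, 8, 13, 21, 34, 55, 89, 144, 233, 377, 610, 186, 796, 181, 176, 357, 533, 89, 622, 711, 532, 442, 173, 615, 788, 602, 589, 390, 178, 568, 746, 513, 458, 170, 628, 798, 625, 622, 446, 267, 713, 179, 91, 270, 361, 631, 191, 21, 212, 233, 445, 678, 322
F(57) mod 801 = 322


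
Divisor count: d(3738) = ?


3738 = 2^1 × 3^1 × 7^1 × 89^1
d(3738) = (1+1) × (1+1) × (1+1) × (1+1) = 16

16 divisors


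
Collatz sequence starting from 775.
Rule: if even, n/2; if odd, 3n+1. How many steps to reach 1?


775 → 2326 → 1163 → 3490 → 1745 → 5236 → 2618 → 1309 → 3928 → 1964 → 982 → 491 → 1474 → 737 → 2212 → 1106 → 553 → 1660 → 830 → 415 → 1246 → 623 → 1870 → 935 → 2806 → 1403 → 4210 → 2105 → 6316 → 3158 → 1579 → 4738 → 2369 → 7108 → 3554 → 1777 → 5332 → 2666 → 1333 → 4000 → 2000 → 1000 → 500 → 250 → 125 → 376 → 188 → 94 → 47 → 142 → 71 → 214 → 107 → 322 → 161 → 484 → 242 → 121 → 364 → 182 → 91 → 274 → 137 → 412 → 206 → 103 → 310 → 155 → 466 → 233 → 700 → 350 → 175 → 526 → 263 → 790 → 395 → 1186 → 593 → 1780 → 890 → 445 → 1336 → 668 → 334 → 167 → 502 → 251 → 754 → 377 → 1132 → 566 → 283 → 850 → 425 → 1276 → 638 → 319 → 958 → 479 → 1438 → 719 → 2158 → 1079 → 3238 → 1619 → 4858 → 2429 → 7288 → 3644 → 1822 → 911 → 2734 → 1367 → 4102 → 2051 → 6154 → 3077 → 9232 → 4616 → 2308 → 1154 → 577 → 1732 → 866 → 433 → 1300 → 650 → 325 → 976 → 488 → 244 → 122 → 61 → 184 → 92 → 46 → 23 → 70 → 35 → 106 → 53 → 160 → 80 → 40 → 20 → 10 → 5 → 16 → 8 → 4 → 2 → 1
Total steps = 152

152 steps


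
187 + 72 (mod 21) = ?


187 + 72 = 259
259 mod 21 = 7


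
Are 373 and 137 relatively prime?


Euclidean algorithm:
373 = 2 * 137 + 99
137 = 1 * 99 + 38
99 = 2 * 38 + 23
38 = 1 * 23 + 15
23 = 1 * 15 + 8
15 = 1 * 8 + 7
8 = 1 * 7 + 1
7 = 7 * 1 + 0
GCD(373, 137) = 1

Yes, coprime (GCD = 1)


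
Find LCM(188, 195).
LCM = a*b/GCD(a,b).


GCD(188, 195) = 1
LCM = 188*195/1 = 36660/1 = 36660

LCM = 36660


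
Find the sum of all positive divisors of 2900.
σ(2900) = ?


Divisors of 2900: 1, 2, 4, 5, 10, 20, 25, 29, 50, 58, 100, 116, 145, 290, 580, 725, 1450, 2900
Sum = 1 + 2 + 4 + 5 + 10 + 20 + 25 + 29 + 50 + 58 + 100 + 116 + 145 + 290 + 580 + 725 + 1450 + 2900 = 6510

σ(2900) = 6510


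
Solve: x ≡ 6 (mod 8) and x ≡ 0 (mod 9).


M = 8*9 = 72
M1 = M/8 = 9, M2 = M/9 = 8
M1^(-1) mod 8 = 1, M2^(-1) mod 9 = 8
x = 6*9*1 + 0*8*8 = 54
54 mod 72 = 54
Check: 54 mod 8 = 6 ✓, 54 mod 9 = 0 ✓

x ≡ 54 (mod 72)


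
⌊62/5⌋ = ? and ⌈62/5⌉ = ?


62/5 = 12.4000
floor = 12
ceil = 13

floor = 12, ceil = 13


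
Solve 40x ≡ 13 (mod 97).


GCD(40, 97) = 1, unique solution
a^(-1) mod 97 = 17
x = 17 * 13 mod 97 = 27

x ≡ 27 (mod 97)


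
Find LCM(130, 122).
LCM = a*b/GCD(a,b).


GCD(130, 122) = 2
LCM = 130*122/2 = 15860/2 = 7930

LCM = 7930


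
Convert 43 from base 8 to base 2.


43 (base 8) = 35 (decimal)
35 (decimal) = 100011 (base 2)


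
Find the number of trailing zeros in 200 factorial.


floor(200/5) = 40
floor(200/25) = 8
floor(200/125) = 1
Total = 49

49 trailing zeros


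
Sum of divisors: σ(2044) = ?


Divisors of 2044: 1, 2, 4, 7, 14, 28, 73, 146, 292, 511, 1022, 2044
Sum = 1 + 2 + 4 + 7 + 14 + 28 + 73 + 146 + 292 + 511 + 1022 + 2044 = 4144

σ(2044) = 4144


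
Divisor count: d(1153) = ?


1153 = 1153^1
d(1153) = (1+1) = 2

2 divisors


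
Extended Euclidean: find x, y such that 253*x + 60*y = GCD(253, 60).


Tabular extended Euclidean (each row: r = 253*s + 60*t):
r=253, s=1, t=0
r=60, s=0, t=1
q=4: r=13, s=1, t=-4   [253*(1) + 60*(-4) = 13]
q=4: r=8, s=-4, t=17   [253*(-4) + 60*(17) = 8]
q=1: r=5, s=5, t=-21   [253*(5) + 60*(-21) = 5]
q=1: r=3, s=-9, t=38   [253*(-9) + 60*(38) = 3]
q=1: r=2, s=14, t=-59   [253*(14) + 60*(-59) = 2]
q=1: r=1, s=-23, t=97   [253*(-23) + 60*(97) = 1]
q=2: r=0, s=60, t=-253   [253*(60) + 60*(-253) = 0]
GCD = 1; from the row with r=1: x=-23, y=97
Check: 253*(-23) + 60*(97) = -5819 + 5820 = 1

GCD = 1, x = -23, y = 97


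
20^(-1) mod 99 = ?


Use the extended Euclidean algorithm on (99, 20); each row r = 99*s + 20*t:
r=99, s=1, t=0
r=20, s=0, t=1
q=4: r=19, s=1, t=-4   [99*(1) + 20*(-4) = 19]
q=1: r=1, s=-1, t=5   [99*(-1) + 20*(5) = 1]
q=19: r=0, s=20, t=-99   [99*(20) + 20*(-99) = 0]
GCD = 1 with t = 5, so 20*(5) ≡ 1 (mod 99)
Inverse = 5 mod 99 = 5
Check: 20 * 5 = 100 ≡ 1 (mod 99)

20^(-1) ≡ 5 (mod 99)


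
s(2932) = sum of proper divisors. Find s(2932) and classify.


Proper divisors: 1, 2, 4, 733, 1466
Sum = 1 + 2 + 4 + 733 + 1466 = 2206
2206 < 2932 → deficient

s(2932) = 2206 (deficient)


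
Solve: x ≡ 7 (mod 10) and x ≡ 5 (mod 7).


M = 10*7 = 70
M1 = M/10 = 7, M2 = M/7 = 10
M1^(-1) mod 10 = 3, M2^(-1) mod 7 = 5
x = 7*7*3 + 5*10*5 = 397
397 mod 70 = 47
Check: 47 mod 10 = 7 ✓, 47 mod 7 = 5 ✓

x ≡ 47 (mod 70)


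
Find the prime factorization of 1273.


1273 / 19 = 67
67 / 67 = 1
1273 = 19 × 67


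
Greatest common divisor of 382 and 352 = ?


382 = 1 * 352 + 30
352 = 11 * 30 + 22
30 = 1 * 22 + 8
22 = 2 * 8 + 6
8 = 1 * 6 + 2
6 = 3 * 2 + 0
GCD = 2


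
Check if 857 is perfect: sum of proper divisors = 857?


Proper divisors of 857: 1
Sum = 1 = 1

No, 857 is not perfect (1 ≠ 857)


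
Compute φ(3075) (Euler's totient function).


3075 = 3 × 5^2 × 41
Prime factors: 3, 5, 41
φ(3075) = 3075 × (1-1/3) × (1-1/5) × (1-1/41)
= 3075 × 2/3 × 4/5 × 40/41 = 1600

φ(3075) = 1600


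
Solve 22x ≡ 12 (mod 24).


GCD(22, 24) = 2 divides 12
Divide: 11x ≡ 6 (mod 12)
x ≡ 6 (mod 12)


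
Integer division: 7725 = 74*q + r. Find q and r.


7725 = 74 * 104 + 29
Check: 7696 + 29 = 7725

q = 104, r = 29


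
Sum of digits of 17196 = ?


1 + 7 + 1 + 9 + 6 = 24


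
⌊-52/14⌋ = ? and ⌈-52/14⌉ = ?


-52/14 = -3.7143
floor = -4
ceil = -3

floor = -4, ceil = -3


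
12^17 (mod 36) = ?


12^1 mod 36 = 12
12^2 mod 36 = 0
12^3 mod 36 = 0
12^4 mod 36 = 0
12^5 mod 36 = 0
12^6 mod 36 = 0
12^7 mod 36 = 0
12^8 mod 36 = 0
12^9 mod 36 = 0
12^10 mod 36 = 0
12^11 mod 36 = 0
12^12 mod 36 = 0
12^13 mod 36 = 0
12^14 mod 36 = 0
12^15 mod 36 = 0
12^16 mod 36 = 0
12^17 mod 36 = 0


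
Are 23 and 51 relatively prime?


Euclidean algorithm:
51 = 2 * 23 + 5
23 = 4 * 5 + 3
5 = 1 * 3 + 2
3 = 1 * 2 + 1
2 = 2 * 1 + 0
GCD(23, 51) = 1

Yes, coprime (GCD = 1)


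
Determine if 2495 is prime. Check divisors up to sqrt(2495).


2495 / 5 = 499 (exact division)
2495 is NOT prime.

No, 2495 is not prime


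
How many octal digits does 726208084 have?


726208084 in base 8 = 5322207124
Number of digits = 10

10 digits (base 8)


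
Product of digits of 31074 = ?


3 × 1 × 0 × 7 × 4 = 0


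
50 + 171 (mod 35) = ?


50 + 171 = 221
221 mod 35 = 11


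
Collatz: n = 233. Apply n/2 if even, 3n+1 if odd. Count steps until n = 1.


233 → 700 → 350 → 175 → 526 → 263 → 790 → 395 → 1186 → 593 → 1780 → 890 → 445 → 1336 → 668 → 334 → 167 → 502 → 251 → 754 → 377 → 1132 → 566 → 283 → 850 → 425 → 1276 → 638 → 319 → 958 → 479 → 1438 → 719 → 2158 → 1079 → 3238 → 1619 → 4858 → 2429 → 7288 → 3644 → 1822 → 911 → 2734 → 1367 → 4102 → 2051 → 6154 → 3077 → 9232 → 4616 → 2308 → 1154 → 577 → 1732 → 866 → 433 → 1300 → 650 → 325 → 976 → 488 → 244 → 122 → 61 → 184 → 92 → 46 → 23 → 70 → 35 → 106 → 53 → 160 → 80 → 40 → 20 → 10 → 5 → 16 → 8 → 4 → 2 → 1
Total steps = 83

83 steps


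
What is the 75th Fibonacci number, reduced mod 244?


F(k) mod 244 for k=1..75:
1, 1, 2, 3, 5, 8, 13, 21, 34, 55, 89, 144, 233, 133, 122, 11, 133, 144, 33, 177, 210, 143, 109, 8, 117, 125, 242, 123, 121, 0, 121, 121, 242, 119, 117, 236, 109, 101, 210, 67, 33, 100, 133, 233, 122, 111, 233, 100, 89, 189, 34, 223, 13, 236, 5, 241, 2, 243, 1, 0, 1, 1, 2, 3, 5, 8, 13, 21, 34, 55, 89, 144, 233, 133, 122
F(75) mod 244 = 122


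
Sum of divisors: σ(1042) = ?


Divisors of 1042: 1, 2, 521, 1042
Sum = 1 + 2 + 521 + 1042 = 1566

σ(1042) = 1566


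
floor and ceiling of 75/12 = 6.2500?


75/12 = 6.2500
floor = 6
ceil = 7

floor = 6, ceil = 7


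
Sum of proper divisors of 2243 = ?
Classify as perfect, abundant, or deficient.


Proper divisors: 1
Sum = 1 = 1
1 < 2243 → deficient

s(2243) = 1 (deficient)


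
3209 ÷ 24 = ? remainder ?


3209 = 24 * 133 + 17
Check: 3192 + 17 = 3209

q = 133, r = 17


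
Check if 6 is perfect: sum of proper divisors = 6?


Proper divisors of 6: 1, 2, 3
Sum = 1 + 2 + 3 = 6

Yes, 6 is perfect (6 = 6)


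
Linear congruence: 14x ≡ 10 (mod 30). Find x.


GCD(14, 30) = 2 divides 10
Divide: 7x ≡ 5 (mod 15)
x ≡ 5 (mod 15)


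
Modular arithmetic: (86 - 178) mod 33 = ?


86 - 178 = -92
-92 mod 33 = 7


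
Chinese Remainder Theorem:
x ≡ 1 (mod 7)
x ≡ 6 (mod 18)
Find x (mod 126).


M = 7*18 = 126
M1 = M/7 = 18, M2 = M/18 = 7
M1^(-1) mod 7 = 2, M2^(-1) mod 18 = 13
x = 1*18*2 + 6*7*13 = 582
582 mod 126 = 78
Check: 78 mod 7 = 1 ✓, 78 mod 18 = 6 ✓

x ≡ 78 (mod 126)


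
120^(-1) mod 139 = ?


Use the extended Euclidean algorithm on (139, 120); each row r = 139*s + 120*t:
r=139, s=1, t=0
r=120, s=0, t=1
q=1: r=19, s=1, t=-1   [139*(1) + 120*(-1) = 19]
q=6: r=6, s=-6, t=7   [139*(-6) + 120*(7) = 6]
q=3: r=1, s=19, t=-22   [139*(19) + 120*(-22) = 1]
q=6: r=0, s=-120, t=139   [139*(-120) + 120*(139) = 0]
GCD = 1 with t = -22, so 120*(-22) ≡ 1 (mod 139)
Inverse = -22 mod 139 = 117
Check: 120 * 117 = 14040 ≡ 1 (mod 139)

120^(-1) ≡ 117 (mod 139)


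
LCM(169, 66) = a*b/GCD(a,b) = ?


GCD(169, 66) = 1
LCM = 169*66/1 = 11154/1 = 11154

LCM = 11154


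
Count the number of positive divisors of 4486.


4486 = 2^1 × 2243^1
d(4486) = (1+1) × (1+1) = 4

4 divisors


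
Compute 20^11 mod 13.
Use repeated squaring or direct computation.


20^1 mod 13 = 7
20^2 mod 13 = 10
20^3 mod 13 = 5
20^4 mod 13 = 9
20^5 mod 13 = 11
20^6 mod 13 = 12
20^7 mod 13 = 6
20^8 mod 13 = 3
20^9 mod 13 = 8
20^10 mod 13 = 4
20^11 mod 13 = 2


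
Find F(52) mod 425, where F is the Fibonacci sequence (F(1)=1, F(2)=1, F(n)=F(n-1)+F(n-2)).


F(k) mod 425 for k=1..52:
1, 1, 2, 3, 5, 8, 13, 21, 34, 55, 89, 144, 233, 377, 185, 137, 322, 34, 356, 390, 321, 286, 182, 43, 225, 268, 68, 336, 404, 315, 294, 184, 53, 237, 290, 102, 392, 69, 36, 105, 141, 246, 387, 208, 170, 378, 123, 76, 199, 275, 49, 324
F(52) mod 425 = 324


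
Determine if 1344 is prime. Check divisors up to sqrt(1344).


1344 / 2 = 672 (exact division)
1344 is NOT prime.

No, 1344 is not prime


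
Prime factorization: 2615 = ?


2615 / 5 = 523
523 / 523 = 1
2615 = 5 × 523


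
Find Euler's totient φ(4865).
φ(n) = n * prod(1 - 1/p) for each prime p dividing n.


4865 = 5 × 7 × 139
Prime factors: 5, 7, 139
φ(4865) = 4865 × (1-1/5) × (1-1/7) × (1-1/139)
= 4865 × 4/5 × 6/7 × 138/139 = 3312

φ(4865) = 3312


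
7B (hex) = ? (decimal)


7B (base 16) = 123 (decimal)
123 (decimal) = 123 (base 10)


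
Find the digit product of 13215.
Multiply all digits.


1 × 3 × 2 × 1 × 5 = 30


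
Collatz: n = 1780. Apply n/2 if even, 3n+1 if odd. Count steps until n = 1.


1780 → 890 → 445 → 1336 → 668 → 334 → 167 → 502 → 251 → 754 → 377 → 1132 → 566 → 283 → 850 → 425 → 1276 → 638 → 319 → 958 → 479 → 1438 → 719 → 2158 → 1079 → 3238 → 1619 → 4858 → 2429 → 7288 → 3644 → 1822 → 911 → 2734 → 1367 → 4102 → 2051 → 6154 → 3077 → 9232 → 4616 → 2308 → 1154 → 577 → 1732 → 866 → 433 → 1300 → 650 → 325 → 976 → 488 → 244 → 122 → 61 → 184 → 92 → 46 → 23 → 70 → 35 → 106 → 53 → 160 → 80 → 40 → 20 → 10 → 5 → 16 → 8 → 4 → 2 → 1
Total steps = 73

73 steps


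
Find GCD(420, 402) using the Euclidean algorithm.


420 = 1 * 402 + 18
402 = 22 * 18 + 6
18 = 3 * 6 + 0
GCD = 6


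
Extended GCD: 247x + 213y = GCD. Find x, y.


Tabular extended Euclidean (each row: r = 247*s + 213*t):
r=247, s=1, t=0
r=213, s=0, t=1
q=1: r=34, s=1, t=-1   [247*(1) + 213*(-1) = 34]
q=6: r=9, s=-6, t=7   [247*(-6) + 213*(7) = 9]
q=3: r=7, s=19, t=-22   [247*(19) + 213*(-22) = 7]
q=1: r=2, s=-25, t=29   [247*(-25) + 213*(29) = 2]
q=3: r=1, s=94, t=-109   [247*(94) + 213*(-109) = 1]
q=2: r=0, s=-213, t=247   [247*(-213) + 213*(247) = 0]
GCD = 1; from the row with r=1: x=94, y=-109
Check: 247*(94) + 213*(-109) = 23218 - 23217 = 1

GCD = 1, x = 94, y = -109


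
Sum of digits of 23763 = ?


2 + 3 + 7 + 6 + 3 = 21


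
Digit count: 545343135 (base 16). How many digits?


545343135 in base 16 = 2081469F
Number of digits = 8

8 digits (base 16)


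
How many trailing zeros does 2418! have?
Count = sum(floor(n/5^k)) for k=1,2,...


floor(2418/5) = 483
floor(2418/25) = 96
floor(2418/125) = 19
floor(2418/625) = 3
Total = 601

601 trailing zeros


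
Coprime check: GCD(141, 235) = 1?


Euclidean algorithm:
235 = 1 * 141 + 94
141 = 1 * 94 + 47
94 = 2 * 47 + 0
GCD(141, 235) = 47

No, not coprime (GCD = 47)


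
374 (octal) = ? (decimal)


374 (base 8) = 252 (decimal)
252 (decimal) = 252 (base 10)


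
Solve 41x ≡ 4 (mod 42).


GCD(41, 42) = 1, unique solution
a^(-1) mod 42 = 41
x = 41 * 4 mod 42 = 38

x ≡ 38 (mod 42)


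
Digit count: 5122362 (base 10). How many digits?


5122362 has 7 digits in base 10
floor(log10(5122362)) + 1 = floor(6.7095) + 1 = 7

7 digits (base 10)


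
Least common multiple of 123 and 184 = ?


GCD(123, 184) = 1
LCM = 123*184/1 = 22632/1 = 22632

LCM = 22632


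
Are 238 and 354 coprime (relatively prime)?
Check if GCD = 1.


Euclidean algorithm:
354 = 1 * 238 + 116
238 = 2 * 116 + 6
116 = 19 * 6 + 2
6 = 3 * 2 + 0
GCD(238, 354) = 2

No, not coprime (GCD = 2)


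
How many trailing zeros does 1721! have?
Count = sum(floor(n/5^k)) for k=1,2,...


floor(1721/5) = 344
floor(1721/25) = 68
floor(1721/125) = 13
floor(1721/625) = 2
Total = 427

427 trailing zeros


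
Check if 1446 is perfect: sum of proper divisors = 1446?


Proper divisors of 1446: 1, 2, 3, 6, 241, 482, 723
Sum = 1 + 2 + 3 + 6 + 241 + 482 + 723 = 1458

No, 1446 is not perfect (1458 ≠ 1446)


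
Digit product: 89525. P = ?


8 × 9 × 5 × 2 × 5 = 3600


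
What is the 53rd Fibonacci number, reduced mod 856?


F(k) mod 856 for k=1..53:
1, 1, 2, 3, 5, 8, 13, 21, 34, 55, 89, 144, 233, 377, 610, 131, 741, 16, 757, 773, 674, 591, 409, 144, 553, 697, 394, 235, 629, 8, 637, 645, 426, 215, 641, 0, 641, 641, 426, 211, 637, 848, 629, 621, 394, 159, 553, 712, 409, 265, 674, 83, 757
F(53) mod 856 = 757


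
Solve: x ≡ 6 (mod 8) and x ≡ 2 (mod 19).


M = 8*19 = 152
M1 = M/8 = 19, M2 = M/19 = 8
M1^(-1) mod 8 = 3, M2^(-1) mod 19 = 12
x = 6*19*3 + 2*8*12 = 534
534 mod 152 = 78
Check: 78 mod 8 = 6 ✓, 78 mod 19 = 2 ✓

x ≡ 78 (mod 152)


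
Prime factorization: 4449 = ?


4449 / 3 = 1483
1483 / 1483 = 1
4449 = 3 × 1483
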